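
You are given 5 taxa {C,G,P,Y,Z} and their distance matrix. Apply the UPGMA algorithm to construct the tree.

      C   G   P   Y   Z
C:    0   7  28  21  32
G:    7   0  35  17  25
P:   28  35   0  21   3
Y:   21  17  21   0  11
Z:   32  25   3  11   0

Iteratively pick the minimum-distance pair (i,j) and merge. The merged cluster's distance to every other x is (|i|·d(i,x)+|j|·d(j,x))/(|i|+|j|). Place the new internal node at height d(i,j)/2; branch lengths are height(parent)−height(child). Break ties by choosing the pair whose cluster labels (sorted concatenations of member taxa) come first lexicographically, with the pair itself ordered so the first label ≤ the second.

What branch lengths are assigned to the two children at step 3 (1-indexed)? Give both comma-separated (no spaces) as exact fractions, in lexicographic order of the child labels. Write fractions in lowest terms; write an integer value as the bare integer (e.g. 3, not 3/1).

13/2,8

1. join P+Z (d=3) ⇒ PZ; edges |P|=3/2, |Z|=3/2
  updated: d(C,PZ)=30, d(G,PZ)=30, d(PZ,Y)=16
2. join C+G (d=7) ⇒ CG; edges |C|=7/2, |G|=7/2
  updated: d(CG,PZ)=30, d(CG,Y)=19
3. join PZ+Y (d=16) ⇒ PYZ; edges |PZ|=13/2, |Y|=8
  updated: d(CG,PYZ)=79/3
4. join CG+PYZ (d=79/3) ⇒ CGPYZ; edges |CG|=29/3, |PYZ|=31/6
final tree: ((C:7/2,G:7/2):29/3,((P:3/2,Z:3/2):13/2,Y:8):31/6)
total length: 118/3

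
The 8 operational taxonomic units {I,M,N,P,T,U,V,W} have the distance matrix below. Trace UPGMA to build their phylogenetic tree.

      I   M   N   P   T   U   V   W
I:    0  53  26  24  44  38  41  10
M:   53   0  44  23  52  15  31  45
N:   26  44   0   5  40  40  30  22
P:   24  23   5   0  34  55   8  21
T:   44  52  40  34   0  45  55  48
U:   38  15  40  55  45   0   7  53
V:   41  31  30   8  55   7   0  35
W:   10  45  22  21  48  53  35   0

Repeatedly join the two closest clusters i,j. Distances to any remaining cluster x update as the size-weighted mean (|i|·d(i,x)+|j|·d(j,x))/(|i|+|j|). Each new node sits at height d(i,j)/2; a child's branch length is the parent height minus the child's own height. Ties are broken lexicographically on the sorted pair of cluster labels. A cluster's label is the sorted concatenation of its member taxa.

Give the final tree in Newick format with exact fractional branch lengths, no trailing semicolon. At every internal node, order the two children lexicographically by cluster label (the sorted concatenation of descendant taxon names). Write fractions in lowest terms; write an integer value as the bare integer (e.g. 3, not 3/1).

step 1: merge (N,P) at d=5; branch lengths N→5/2, P→5/2; new cluster NP
  updated: d(I,NP)=25, d(M,NP)=67/2, d(NP,T)=37, d(NP,U)=95/2, d(NP,V)=19, d(NP,W)=43/2
step 2: merge (U,V) at d=7; branch lengths U→7/2, V→7/2; new cluster UV
  updated: d(I,UV)=79/2, d(M,UV)=23, d(NP,UV)=133/4, d(T,UV)=50, d(UV,W)=44
step 3: merge (I,W) at d=10; branch lengths I→5, W→5; new cluster IW
  updated: d(IW,M)=49, d(IW,NP)=93/4, d(IW,T)=46, d(IW,UV)=167/4
step 4: merge (M,UV) at d=23; branch lengths M→23/2, UV→8; new cluster MUV
  updated: d(IW,MUV)=265/6, d(MUV,NP)=100/3, d(MUV,T)=152/3
step 5: merge (IW,NP) at d=93/4; branch lengths IW→53/8, NP→73/8; new cluster INPW
  updated: d(INPW,MUV)=155/4, d(INPW,T)=83/2
step 6: merge (INPW,MUV) at d=155/4; branch lengths INPW→31/4, MUV→63/8; new cluster IMNPUVW
  updated: d(IMNPUVW,T)=318/7
step 7: merge (IMNPUVW,T) at d=318/7; branch lengths IMNPUVW→187/56, T→159/7; new cluster IMNPTUVW
final tree: ((((I:5,W:5):53/8,(N:5/2,P:5/2):73/8):31/4,(M:23/2,(U:7/2,V:7/2):8):63/8):187/56,T:159/7)
total length: 1385/14

((((I:5,W:5):53/8,(N:5/2,P:5/2):73/8):31/4,(M:23/2,(U:7/2,V:7/2):8):63/8):187/56,T:159/7)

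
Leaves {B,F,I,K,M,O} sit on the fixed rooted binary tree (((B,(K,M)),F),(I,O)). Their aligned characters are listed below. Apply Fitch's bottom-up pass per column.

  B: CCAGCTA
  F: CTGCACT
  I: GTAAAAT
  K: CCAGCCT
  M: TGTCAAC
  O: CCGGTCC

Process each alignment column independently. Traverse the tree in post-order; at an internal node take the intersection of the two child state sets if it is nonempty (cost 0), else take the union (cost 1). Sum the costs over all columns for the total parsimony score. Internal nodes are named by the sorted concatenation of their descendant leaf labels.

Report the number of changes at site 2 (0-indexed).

3

site 0, node KM: K={C} ∪ M={T} → {C,T} (+1)
site 0, node BKM: B={C} ∩ KM={C,T} → {C} (+0)
site 0, node BFKM: BKM={C} ∩ F={C} → {C} (+0)
site 0, node IO: I={G} ∪ O={C} → {C,G} (+1)
site 0, node BFIKMO: BFKM={C} ∩ IO={C,G} → {C} (+0)
site 1, node KM: K={C} ∪ M={G} → {C,G} (+1)
site 1, node BKM: B={C} ∩ KM={C,G} → {C} (+0)
site 1, node BFKM: BKM={C} ∪ F={T} → {C,T} (+1)
site 1, node IO: I={T} ∪ O={C} → {C,T} (+1)
site 1, node BFIKMO: BFKM={C,T} ∩ IO={C,T} → {C,T} (+0)
site 2, node KM: K={A} ∪ M={T} → {A,T} (+1)
site 2, node BKM: B={A} ∩ KM={A,T} → {A} (+0)
site 2, node BFKM: BKM={A} ∪ F={G} → {A,G} (+1)
site 2, node IO: I={A} ∪ O={G} → {A,G} (+1)
site 2, node BFIKMO: BFKM={A,G} ∩ IO={A,G} → {A,G} (+0)
site 3, node KM: K={G} ∪ M={C} → {C,G} (+1)
site 3, node BKM: B={G} ∩ KM={C,G} → {G} (+0)
site 3, node BFKM: BKM={G} ∪ F={C} → {C,G} (+1)
site 3, node IO: I={A} ∪ O={G} → {A,G} (+1)
site 3, node BFIKMO: BFKM={C,G} ∩ IO={A,G} → {G} (+0)
site 4, node KM: K={C} ∪ M={A} → {A,C} (+1)
site 4, node BKM: B={C} ∩ KM={A,C} → {C} (+0)
site 4, node BFKM: BKM={C} ∪ F={A} → {A,C} (+1)
site 4, node IO: I={A} ∪ O={T} → {A,T} (+1)
site 4, node BFIKMO: BFKM={A,C} ∩ IO={A,T} → {A} (+0)
site 5, node KM: K={C} ∪ M={A} → {A,C} (+1)
site 5, node BKM: B={T} ∪ KM={A,C} → {A,C,T} (+1)
site 5, node BFKM: BKM={A,C,T} ∩ F={C} → {C} (+0)
site 5, node IO: I={A} ∪ O={C} → {A,C} (+1)
site 5, node BFIKMO: BFKM={C} ∩ IO={A,C} → {C} (+0)
site 6, node KM: K={T} ∪ M={C} → {C,T} (+1)
site 6, node BKM: B={A} ∪ KM={C,T} → {A,C,T} (+1)
site 6, node BFKM: BKM={A,C,T} ∩ F={T} → {T} (+0)
site 6, node IO: I={T} ∪ O={C} → {C,T} (+1)
site 6, node BFIKMO: BFKM={T} ∩ IO={C,T} → {T} (+0)
per-site changes: [2, 3, 3, 3, 3, 3, 3]; total = 20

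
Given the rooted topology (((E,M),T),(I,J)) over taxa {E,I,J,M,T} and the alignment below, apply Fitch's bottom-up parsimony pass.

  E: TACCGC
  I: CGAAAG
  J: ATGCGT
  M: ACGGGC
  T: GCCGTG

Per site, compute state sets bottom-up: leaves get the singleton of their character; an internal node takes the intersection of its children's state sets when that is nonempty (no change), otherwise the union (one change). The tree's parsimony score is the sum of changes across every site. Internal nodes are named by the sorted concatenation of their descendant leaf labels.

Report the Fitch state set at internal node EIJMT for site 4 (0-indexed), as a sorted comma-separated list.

G

site 0, node EM: E={T} ∪ M={A} → {A,T} (+1)
site 0, node EMT: EM={A,T} ∪ T={G} → {A,G,T} (+1)
site 0, node IJ: I={C} ∪ J={A} → {A,C} (+1)
site 0, node EIJMT: EMT={A,G,T} ∩ IJ={A,C} → {A} (+0)
site 1, node EM: E={A} ∪ M={C} → {A,C} (+1)
site 1, node EMT: EM={A,C} ∩ T={C} → {C} (+0)
site 1, node IJ: I={G} ∪ J={T} → {G,T} (+1)
site 1, node EIJMT: EMT={C} ∪ IJ={G,T} → {C,G,T} (+1)
site 2, node EM: E={C} ∪ M={G} → {C,G} (+1)
site 2, node EMT: EM={C,G} ∩ T={C} → {C} (+0)
site 2, node IJ: I={A} ∪ J={G} → {A,G} (+1)
site 2, node EIJMT: EMT={C} ∪ IJ={A,G} → {A,C,G} (+1)
site 3, node EM: E={C} ∪ M={G} → {C,G} (+1)
site 3, node EMT: EM={C,G} ∩ T={G} → {G} (+0)
site 3, node IJ: I={A} ∪ J={C} → {A,C} (+1)
site 3, node EIJMT: EMT={G} ∪ IJ={A,C} → {A,C,G} (+1)
site 4, node EM: E={G} ∩ M={G} → {G} (+0)
site 4, node EMT: EM={G} ∪ T={T} → {G,T} (+1)
site 4, node IJ: I={A} ∪ J={G} → {A,G} (+1)
site 4, node EIJMT: EMT={G,T} ∩ IJ={A,G} → {G} (+0)
site 5, node EM: E={C} ∩ M={C} → {C} (+0)
site 5, node EMT: EM={C} ∪ T={G} → {C,G} (+1)
site 5, node IJ: I={G} ∪ J={T} → {G,T} (+1)
site 5, node EIJMT: EMT={C,G} ∩ IJ={G,T} → {G} (+0)
per-site changes: [3, 3, 3, 3, 2, 2]; total = 16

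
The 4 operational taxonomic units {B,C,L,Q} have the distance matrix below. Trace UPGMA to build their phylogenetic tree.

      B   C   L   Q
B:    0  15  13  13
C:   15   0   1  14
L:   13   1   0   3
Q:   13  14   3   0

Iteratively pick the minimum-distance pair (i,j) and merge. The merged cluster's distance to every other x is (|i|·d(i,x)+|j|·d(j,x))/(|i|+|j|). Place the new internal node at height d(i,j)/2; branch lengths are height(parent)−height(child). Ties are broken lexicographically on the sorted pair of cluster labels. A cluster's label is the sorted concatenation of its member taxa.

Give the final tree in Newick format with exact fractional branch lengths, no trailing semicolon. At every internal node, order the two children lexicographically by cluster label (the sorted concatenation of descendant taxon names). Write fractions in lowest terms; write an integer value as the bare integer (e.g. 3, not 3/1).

iteration 1: select C,L (d=1); attach at lengths (1/2, 1/2); label the merged cluster CL
  updated: d(B,CL)=14, d(CL,Q)=17/2
iteration 2: select CL,Q (d=17/2); attach at lengths (15/4, 17/4); label the merged cluster CLQ
  updated: d(B,CLQ)=41/3
iteration 3: select B,CLQ (d=41/3); attach at lengths (41/6, 31/12); label the merged cluster BCLQ
final tree: (B:41/6,((C:1/2,L:1/2):15/4,Q:17/4):31/12)
total length: 221/12

(B:41/6,((C:1/2,L:1/2):15/4,Q:17/4):31/12)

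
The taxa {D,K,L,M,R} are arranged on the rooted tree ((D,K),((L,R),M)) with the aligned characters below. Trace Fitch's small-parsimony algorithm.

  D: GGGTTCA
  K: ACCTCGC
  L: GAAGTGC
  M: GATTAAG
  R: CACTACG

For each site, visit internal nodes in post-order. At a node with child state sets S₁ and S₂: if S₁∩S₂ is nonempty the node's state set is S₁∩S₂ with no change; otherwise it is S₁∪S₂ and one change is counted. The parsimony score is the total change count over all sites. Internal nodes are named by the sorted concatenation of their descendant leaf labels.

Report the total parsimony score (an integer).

site 0, node DK: D={G} ∪ K={A} → {A,G} (+1)
site 0, node LR: L={G} ∪ R={C} → {C,G} (+1)
site 0, node LMR: LR={C,G} ∩ M={G} → {G} (+0)
site 0, node DKLMR: DK={A,G} ∩ LMR={G} → {G} (+0)
site 1, node DK: D={G} ∪ K={C} → {C,G} (+1)
site 1, node LR: L={A} ∩ R={A} → {A} (+0)
site 1, node LMR: LR={A} ∩ M={A} → {A} (+0)
site 1, node DKLMR: DK={C,G} ∪ LMR={A} → {A,C,G} (+1)
site 2, node DK: D={G} ∪ K={C} → {C,G} (+1)
site 2, node LR: L={A} ∪ R={C} → {A,C} (+1)
site 2, node LMR: LR={A,C} ∪ M={T} → {A,C,T} (+1)
site 2, node DKLMR: DK={C,G} ∩ LMR={A,C,T} → {C} (+0)
site 3, node DK: D={T} ∩ K={T} → {T} (+0)
site 3, node LR: L={G} ∪ R={T} → {G,T} (+1)
site 3, node LMR: LR={G,T} ∩ M={T} → {T} (+0)
site 3, node DKLMR: DK={T} ∩ LMR={T} → {T} (+0)
site 4, node DK: D={T} ∪ K={C} → {C,T} (+1)
site 4, node LR: L={T} ∪ R={A} → {A,T} (+1)
site 4, node LMR: LR={A,T} ∩ M={A} → {A} (+0)
site 4, node DKLMR: DK={C,T} ∪ LMR={A} → {A,C,T} (+1)
site 5, node DK: D={C} ∪ K={G} → {C,G} (+1)
site 5, node LR: L={G} ∪ R={C} → {C,G} (+1)
site 5, node LMR: LR={C,G} ∪ M={A} → {A,C,G} (+1)
site 5, node DKLMR: DK={C,G} ∩ LMR={A,C,G} → {C,G} (+0)
site 6, node DK: D={A} ∪ K={C} → {A,C} (+1)
site 6, node LR: L={C} ∪ R={G} → {C,G} (+1)
site 6, node LMR: LR={C,G} ∩ M={G} → {G} (+0)
site 6, node DKLMR: DK={A,C} ∪ LMR={G} → {A,C,G} (+1)
per-site changes: [2, 2, 3, 1, 3, 3, 3]; total = 17

17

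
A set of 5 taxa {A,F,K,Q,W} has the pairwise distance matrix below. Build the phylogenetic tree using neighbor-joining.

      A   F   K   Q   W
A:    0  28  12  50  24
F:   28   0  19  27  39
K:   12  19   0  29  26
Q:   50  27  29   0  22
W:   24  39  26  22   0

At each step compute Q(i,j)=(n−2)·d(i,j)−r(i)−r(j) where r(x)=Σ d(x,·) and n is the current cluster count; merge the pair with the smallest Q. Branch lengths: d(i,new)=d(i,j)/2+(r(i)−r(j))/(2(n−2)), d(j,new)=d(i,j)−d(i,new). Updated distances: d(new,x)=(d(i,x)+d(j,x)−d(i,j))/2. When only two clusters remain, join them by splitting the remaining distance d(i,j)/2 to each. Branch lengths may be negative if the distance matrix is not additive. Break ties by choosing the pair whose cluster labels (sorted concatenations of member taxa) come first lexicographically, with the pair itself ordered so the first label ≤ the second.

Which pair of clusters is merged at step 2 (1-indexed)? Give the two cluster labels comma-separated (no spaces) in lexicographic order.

step 1: merge (Q,W) at d=22, Q=-173; branch lengths Q→83/6, W→49/6; new cluster QW
  updated: d(A,QW)=26, d(F,QW)=22, d(K,QW)=33/2
step 2: merge (A,K) at d=12, Q=-179/2; branch lengths A→85/8, K→11/8; new cluster AK
  updated: d(AK,F)=35/2, d(AK,QW)=61/4
step 3: merge (AK,F) at d=35/2, Q=-219/4; branch lengths AK→43/8, F→97/8; new cluster AFK
  updated: d(AFK,QW)=79/8
step 4: merge (AFK,QW) at d=79/8; branch lengths AFK→79/16, QW→79/16; new cluster AFKQW
final tree: (((A:85/8,K:11/8):43/8,F:97/8):79/16,(Q:83/6,W:49/6):79/16)
total length: 491/8

A,K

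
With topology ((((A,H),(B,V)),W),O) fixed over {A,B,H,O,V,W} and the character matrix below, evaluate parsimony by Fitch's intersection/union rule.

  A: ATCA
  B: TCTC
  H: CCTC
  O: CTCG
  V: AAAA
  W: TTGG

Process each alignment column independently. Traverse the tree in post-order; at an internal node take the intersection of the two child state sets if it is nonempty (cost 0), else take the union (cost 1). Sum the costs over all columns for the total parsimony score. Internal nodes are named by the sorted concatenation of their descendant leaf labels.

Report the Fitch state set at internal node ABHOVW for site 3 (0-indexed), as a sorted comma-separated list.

G

[col 0] AH: children A:{A}, H:{C} ∪→ {A,C}; cost 1
[col 0] BV: children B:{T}, V:{A} ∪→ {A,T}; cost 1
[col 0] ABHV: children AH:{A,C}, BV:{A,T} ∩→ {A}; cost 0
[col 0] ABHVW: children ABHV:{A}, W:{T} ∪→ {A,T}; cost 1
[col 0] ABHOVW: children ABHVW:{A,T}, O:{C} ∪→ {A,C,T}; cost 1
[col 1] AH: children A:{T}, H:{C} ∪→ {C,T}; cost 1
[col 1] BV: children B:{C}, V:{A} ∪→ {A,C}; cost 1
[col 1] ABHV: children AH:{C,T}, BV:{A,C} ∩→ {C}; cost 0
[col 1] ABHVW: children ABHV:{C}, W:{T} ∪→ {C,T}; cost 1
[col 1] ABHOVW: children ABHVW:{C,T}, O:{T} ∩→ {T}; cost 0
[col 2] AH: children A:{C}, H:{T} ∪→ {C,T}; cost 1
[col 2] BV: children B:{T}, V:{A} ∪→ {A,T}; cost 1
[col 2] ABHV: children AH:{C,T}, BV:{A,T} ∩→ {T}; cost 0
[col 2] ABHVW: children ABHV:{T}, W:{G} ∪→ {G,T}; cost 1
[col 2] ABHOVW: children ABHVW:{G,T}, O:{C} ∪→ {C,G,T}; cost 1
[col 3] AH: children A:{A}, H:{C} ∪→ {A,C}; cost 1
[col 3] BV: children B:{C}, V:{A} ∪→ {A,C}; cost 1
[col 3] ABHV: children AH:{A,C}, BV:{A,C} ∩→ {A,C}; cost 0
[col 3] ABHVW: children ABHV:{A,C}, W:{G} ∪→ {A,C,G}; cost 1
[col 3] ABHOVW: children ABHVW:{A,C,G}, O:{G} ∩→ {G}; cost 0
per-site changes: [4, 3, 4, 3]; total = 14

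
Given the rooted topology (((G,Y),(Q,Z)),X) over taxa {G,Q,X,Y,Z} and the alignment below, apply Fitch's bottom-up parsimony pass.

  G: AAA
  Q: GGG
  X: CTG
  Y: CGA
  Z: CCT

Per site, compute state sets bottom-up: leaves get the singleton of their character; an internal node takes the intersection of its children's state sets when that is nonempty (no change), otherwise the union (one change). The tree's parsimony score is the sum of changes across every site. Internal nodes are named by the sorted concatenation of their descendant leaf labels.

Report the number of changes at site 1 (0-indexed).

[col 0] GY: children G:{A}, Y:{C} ∪→ {A,C}; cost 1
[col 0] QZ: children Q:{G}, Z:{C} ∪→ {C,G}; cost 1
[col 0] GQYZ: children GY:{A,C}, QZ:{C,G} ∩→ {C}; cost 0
[col 0] GQXYZ: children GQYZ:{C}, X:{C} ∩→ {C}; cost 0
[col 1] GY: children G:{A}, Y:{G} ∪→ {A,G}; cost 1
[col 1] QZ: children Q:{G}, Z:{C} ∪→ {C,G}; cost 1
[col 1] GQYZ: children GY:{A,G}, QZ:{C,G} ∩→ {G}; cost 0
[col 1] GQXYZ: children GQYZ:{G}, X:{T} ∪→ {G,T}; cost 1
[col 2] GY: children G:{A}, Y:{A} ∩→ {A}; cost 0
[col 2] QZ: children Q:{G}, Z:{T} ∪→ {G,T}; cost 1
[col 2] GQYZ: children GY:{A}, QZ:{G,T} ∪→ {A,G,T}; cost 1
[col 2] GQXYZ: children GQYZ:{A,G,T}, X:{G} ∩→ {G}; cost 0
per-site changes: [2, 3, 2]; total = 7

3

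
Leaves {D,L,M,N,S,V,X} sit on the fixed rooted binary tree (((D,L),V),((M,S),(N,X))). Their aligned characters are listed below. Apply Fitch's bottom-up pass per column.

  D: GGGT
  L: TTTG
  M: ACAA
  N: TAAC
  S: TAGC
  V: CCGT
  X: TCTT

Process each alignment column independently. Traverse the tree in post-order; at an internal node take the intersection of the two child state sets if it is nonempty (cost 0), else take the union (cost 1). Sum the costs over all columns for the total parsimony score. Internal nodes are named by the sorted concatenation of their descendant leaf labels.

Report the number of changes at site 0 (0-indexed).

3

site 0, node DL: D={G} ∪ L={T} → {G,T} (+1)
site 0, node DLV: DL={G,T} ∪ V={C} → {C,G,T} (+1)
site 0, node MS: M={A} ∪ S={T} → {A,T} (+1)
site 0, node NX: N={T} ∩ X={T} → {T} (+0)
site 0, node MNSX: MS={A,T} ∩ NX={T} → {T} (+0)
site 0, node DLMNSVX: DLV={C,G,T} ∩ MNSX={T} → {T} (+0)
site 1, node DL: D={G} ∪ L={T} → {G,T} (+1)
site 1, node DLV: DL={G,T} ∪ V={C} → {C,G,T} (+1)
site 1, node MS: M={C} ∪ S={A} → {A,C} (+1)
site 1, node NX: N={A} ∪ X={C} → {A,C} (+1)
site 1, node MNSX: MS={A,C} ∩ NX={A,C} → {A,C} (+0)
site 1, node DLMNSVX: DLV={C,G,T} ∩ MNSX={A,C} → {C} (+0)
site 2, node DL: D={G} ∪ L={T} → {G,T} (+1)
site 2, node DLV: DL={G,T} ∩ V={G} → {G} (+0)
site 2, node MS: M={A} ∪ S={G} → {A,G} (+1)
site 2, node NX: N={A} ∪ X={T} → {A,T} (+1)
site 2, node MNSX: MS={A,G} ∩ NX={A,T} → {A} (+0)
site 2, node DLMNSVX: DLV={G} ∪ MNSX={A} → {A,G} (+1)
site 3, node DL: D={T} ∪ L={G} → {G,T} (+1)
site 3, node DLV: DL={G,T} ∩ V={T} → {T} (+0)
site 3, node MS: M={A} ∪ S={C} → {A,C} (+1)
site 3, node NX: N={C} ∪ X={T} → {C,T} (+1)
site 3, node MNSX: MS={A,C} ∩ NX={C,T} → {C} (+0)
site 3, node DLMNSVX: DLV={T} ∪ MNSX={C} → {C,T} (+1)
per-site changes: [3, 4, 4, 4]; total = 15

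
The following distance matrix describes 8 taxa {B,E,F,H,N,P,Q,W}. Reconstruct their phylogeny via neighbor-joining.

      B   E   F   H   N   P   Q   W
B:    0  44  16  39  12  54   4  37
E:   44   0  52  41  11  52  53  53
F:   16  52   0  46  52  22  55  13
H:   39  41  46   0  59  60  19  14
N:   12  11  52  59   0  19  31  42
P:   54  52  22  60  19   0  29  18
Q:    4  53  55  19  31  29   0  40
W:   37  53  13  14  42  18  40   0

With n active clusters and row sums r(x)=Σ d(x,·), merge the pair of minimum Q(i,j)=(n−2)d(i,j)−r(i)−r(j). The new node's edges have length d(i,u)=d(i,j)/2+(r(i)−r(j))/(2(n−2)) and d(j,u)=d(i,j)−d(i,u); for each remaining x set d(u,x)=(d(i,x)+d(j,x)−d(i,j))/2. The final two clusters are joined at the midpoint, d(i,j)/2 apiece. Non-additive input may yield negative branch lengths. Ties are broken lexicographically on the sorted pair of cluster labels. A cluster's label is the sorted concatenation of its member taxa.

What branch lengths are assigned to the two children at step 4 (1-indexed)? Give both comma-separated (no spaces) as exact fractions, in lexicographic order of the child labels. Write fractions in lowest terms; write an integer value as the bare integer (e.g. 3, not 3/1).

iteration 1: select E,N (d=11, Q=-466); attach at lengths (73/6, -7/6); label the merged cluster EN
  updated: d(B,EN)=45/2, d(EN,F)=93/2, d(EN,H)=89/2, d(EN,P)=30, d(EN,Q)=73/2, d(EN,W)=42
iteration 2: select B,Q (d=4, Q=-336); attach at lengths (9/10, 31/10); label the merged cluster BQ
  updated: d(BQ,EN)=55/2, d(BQ,F)=67/2, d(BQ,H)=27, d(BQ,P)=79/2, d(BQ,W)=73/2
iteration 3: select H,W (d=14, Q=-259); attach at lengths (31/2, -3/2); label the merged cluster HW
  updated: d(BQ,HW)=99/4, d(EN,HW)=145/4, d(F,HW)=45/2, d(HW,P)=32
iteration 4: select BQ,EN (d=55/2, Q=-183); attach at lengths (45/4, 65/4); label the merged cluster BENQ
  updated: d(BENQ,F)=105/4, d(BENQ,HW)=67/4, d(BENQ,P)=21
iteration 5: select BENQ,HW (d=67/4, Q=-407/4); attach at lengths (105/16, 163/16); label the merged cluster BEHNQW
  updated: d(BEHNQW,F)=16, d(BEHNQW,P)=145/8
iteration 6: select BEHNQW,F (d=16, Q=-449/8); attach at lengths (97/16, 159/16); label the merged cluster BEFHNQW
  updated: d(BEFHNQW,P)=193/16
iteration 7: select BEFHNQW,P (d=193/16); attach at lengths (193/32, 193/32); label the merged cluster BEFHNPQW
final tree: (((((B:9/10,Q:31/10):45/4,(E:73/6,N:-7/6):65/4):105/16,(H:31/2,W:-3/2):163/16):97/16,F:159/16):193/32,P:193/32)
total length: 1621/16

45/4,65/4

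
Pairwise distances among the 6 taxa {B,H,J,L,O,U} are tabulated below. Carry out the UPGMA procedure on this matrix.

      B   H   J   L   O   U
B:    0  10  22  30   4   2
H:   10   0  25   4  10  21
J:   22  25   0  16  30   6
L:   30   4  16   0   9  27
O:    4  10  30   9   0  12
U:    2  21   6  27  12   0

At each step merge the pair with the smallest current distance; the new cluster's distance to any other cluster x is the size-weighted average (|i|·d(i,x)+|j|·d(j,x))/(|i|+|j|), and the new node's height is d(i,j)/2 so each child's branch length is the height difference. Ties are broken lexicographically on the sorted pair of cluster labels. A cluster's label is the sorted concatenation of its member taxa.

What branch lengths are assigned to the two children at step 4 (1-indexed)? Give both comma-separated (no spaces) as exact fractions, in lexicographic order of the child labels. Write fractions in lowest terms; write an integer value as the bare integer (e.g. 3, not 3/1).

step 1: merge (B,U) at d=2; branch lengths B→1, U→1; new cluster BU
  updated: d(BU,H)=31/2, d(BU,J)=14, d(BU,L)=57/2, d(BU,O)=8
step 2: merge (H,L) at d=4; branch lengths H→2, L→2; new cluster HL
  updated: d(BU,HL)=22, d(HL,J)=41/2, d(HL,O)=19/2
step 3: merge (BU,O) at d=8; branch lengths BU→3, O→4; new cluster BOU
  updated: d(BOU,HL)=107/6, d(BOU,J)=58/3
step 4: merge (BOU,HL) at d=107/6; branch lengths BOU→59/12, HL→83/12; new cluster BHLOU
  updated: d(BHLOU,J)=99/5
step 5: merge (BHLOU,J) at d=99/5; branch lengths BHLOU→59/60, J→99/10; new cluster BHJLOU
final tree: ((((B:1,U:1):3,O:4):59/12,(H:2,L:2):83/12):59/60,J:99/10)
total length: 2143/60

59/12,83/12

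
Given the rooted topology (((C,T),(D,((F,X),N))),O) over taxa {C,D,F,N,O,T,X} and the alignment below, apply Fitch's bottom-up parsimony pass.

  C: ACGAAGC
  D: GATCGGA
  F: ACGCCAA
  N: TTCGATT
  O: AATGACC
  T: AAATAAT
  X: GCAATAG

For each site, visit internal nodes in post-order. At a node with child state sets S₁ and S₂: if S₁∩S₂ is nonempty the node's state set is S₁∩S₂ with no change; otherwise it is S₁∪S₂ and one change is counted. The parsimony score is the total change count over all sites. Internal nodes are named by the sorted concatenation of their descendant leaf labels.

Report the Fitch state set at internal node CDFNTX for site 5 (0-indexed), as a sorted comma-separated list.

A,G

CT@0: {A} ∩ {A} = {A} (intersection, +0)
FX@0: {A} ∪ {G} = {A,G} (union, +1)
FNX@0: {A,G} ∪ {T} = {A,G,T} (union, +1)
DFNX@0: {G} ∩ {A,G,T} = {G} (intersection, +0)
CDFNTX@0: {A} ∪ {G} = {A,G} (union, +1)
CDFNOTX@0: {A,G} ∩ {A} = {A} (intersection, +0)
CT@1: {C} ∪ {A} = {A,C} (union, +1)
FX@1: {C} ∩ {C} = {C} (intersection, +0)
FNX@1: {C} ∪ {T} = {C,T} (union, +1)
DFNX@1: {A} ∪ {C,T} = {A,C,T} (union, +1)
CDFNTX@1: {A,C} ∩ {A,C,T} = {A,C} (intersection, +0)
CDFNOTX@1: {A,C} ∩ {A} = {A} (intersection, +0)
CT@2: {G} ∪ {A} = {A,G} (union, +1)
FX@2: {G} ∪ {A} = {A,G} (union, +1)
FNX@2: {A,G} ∪ {C} = {A,C,G} (union, +1)
DFNX@2: {T} ∪ {A,C,G} = {A,C,G,T} (union, +1)
CDFNTX@2: {A,G} ∩ {A,C,G,T} = {A,G} (intersection, +0)
CDFNOTX@2: {A,G} ∪ {T} = {A,G,T} (union, +1)
CT@3: {A} ∪ {T} = {A,T} (union, +1)
FX@3: {C} ∪ {A} = {A,C} (union, +1)
FNX@3: {A,C} ∪ {G} = {A,C,G} (union, +1)
DFNX@3: {C} ∩ {A,C,G} = {C} (intersection, +0)
CDFNTX@3: {A,T} ∪ {C} = {A,C,T} (union, +1)
CDFNOTX@3: {A,C,T} ∪ {G} = {A,C,G,T} (union, +1)
CT@4: {A} ∩ {A} = {A} (intersection, +0)
FX@4: {C} ∪ {T} = {C,T} (union, +1)
FNX@4: {C,T} ∪ {A} = {A,C,T} (union, +1)
DFNX@4: {G} ∪ {A,C,T} = {A,C,G,T} (union, +1)
CDFNTX@4: {A} ∩ {A,C,G,T} = {A} (intersection, +0)
CDFNOTX@4: {A} ∩ {A} = {A} (intersection, +0)
CT@5: {G} ∪ {A} = {A,G} (union, +1)
FX@5: {A} ∩ {A} = {A} (intersection, +0)
FNX@5: {A} ∪ {T} = {A,T} (union, +1)
DFNX@5: {G} ∪ {A,T} = {A,G,T} (union, +1)
CDFNTX@5: {A,G} ∩ {A,G,T} = {A,G} (intersection, +0)
CDFNOTX@5: {A,G} ∪ {C} = {A,C,G} (union, +1)
CT@6: {C} ∪ {T} = {C,T} (union, +1)
FX@6: {A} ∪ {G} = {A,G} (union, +1)
FNX@6: {A,G} ∪ {T} = {A,G,T} (union, +1)
DFNX@6: {A} ∩ {A,G,T} = {A} (intersection, +0)
CDFNTX@6: {C,T} ∪ {A} = {A,C,T} (union, +1)
CDFNOTX@6: {A,C,T} ∩ {C} = {C} (intersection, +0)
per-site changes: [3, 3, 5, 5, 3, 4, 4]; total = 27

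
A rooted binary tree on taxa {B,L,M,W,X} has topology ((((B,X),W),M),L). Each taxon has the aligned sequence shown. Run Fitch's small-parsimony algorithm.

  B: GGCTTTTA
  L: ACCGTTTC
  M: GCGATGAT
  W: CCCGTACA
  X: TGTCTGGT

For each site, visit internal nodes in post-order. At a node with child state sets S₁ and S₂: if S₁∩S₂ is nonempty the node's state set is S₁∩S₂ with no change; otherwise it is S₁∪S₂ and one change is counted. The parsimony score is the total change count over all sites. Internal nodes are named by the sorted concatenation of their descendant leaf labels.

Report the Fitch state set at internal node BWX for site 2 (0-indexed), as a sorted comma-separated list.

C

[col 0] BX: children B:{G}, X:{T} ∪→ {G,T}; cost 1
[col 0] BWX: children BX:{G,T}, W:{C} ∪→ {C,G,T}; cost 1
[col 0] BMWX: children BWX:{C,G,T}, M:{G} ∩→ {G}; cost 0
[col 0] BLMWX: children BMWX:{G}, L:{A} ∪→ {A,G}; cost 1
[col 1] BX: children B:{G}, X:{G} ∩→ {G}; cost 0
[col 1] BWX: children BX:{G}, W:{C} ∪→ {C,G}; cost 1
[col 1] BMWX: children BWX:{C,G}, M:{C} ∩→ {C}; cost 0
[col 1] BLMWX: children BMWX:{C}, L:{C} ∩→ {C}; cost 0
[col 2] BX: children B:{C}, X:{T} ∪→ {C,T}; cost 1
[col 2] BWX: children BX:{C,T}, W:{C} ∩→ {C}; cost 0
[col 2] BMWX: children BWX:{C}, M:{G} ∪→ {C,G}; cost 1
[col 2] BLMWX: children BMWX:{C,G}, L:{C} ∩→ {C}; cost 0
[col 3] BX: children B:{T}, X:{C} ∪→ {C,T}; cost 1
[col 3] BWX: children BX:{C,T}, W:{G} ∪→ {C,G,T}; cost 1
[col 3] BMWX: children BWX:{C,G,T}, M:{A} ∪→ {A,C,G,T}; cost 1
[col 3] BLMWX: children BMWX:{A,C,G,T}, L:{G} ∩→ {G}; cost 0
[col 4] BX: children B:{T}, X:{T} ∩→ {T}; cost 0
[col 4] BWX: children BX:{T}, W:{T} ∩→ {T}; cost 0
[col 4] BMWX: children BWX:{T}, M:{T} ∩→ {T}; cost 0
[col 4] BLMWX: children BMWX:{T}, L:{T} ∩→ {T}; cost 0
[col 5] BX: children B:{T}, X:{G} ∪→ {G,T}; cost 1
[col 5] BWX: children BX:{G,T}, W:{A} ∪→ {A,G,T}; cost 1
[col 5] BMWX: children BWX:{A,G,T}, M:{G} ∩→ {G}; cost 0
[col 5] BLMWX: children BMWX:{G}, L:{T} ∪→ {G,T}; cost 1
[col 6] BX: children B:{T}, X:{G} ∪→ {G,T}; cost 1
[col 6] BWX: children BX:{G,T}, W:{C} ∪→ {C,G,T}; cost 1
[col 6] BMWX: children BWX:{C,G,T}, M:{A} ∪→ {A,C,G,T}; cost 1
[col 6] BLMWX: children BMWX:{A,C,G,T}, L:{T} ∩→ {T}; cost 0
[col 7] BX: children B:{A}, X:{T} ∪→ {A,T}; cost 1
[col 7] BWX: children BX:{A,T}, W:{A} ∩→ {A}; cost 0
[col 7] BMWX: children BWX:{A}, M:{T} ∪→ {A,T}; cost 1
[col 7] BLMWX: children BMWX:{A,T}, L:{C} ∪→ {A,C,T}; cost 1
per-site changes: [3, 1, 2, 3, 0, 3, 3, 3]; total = 18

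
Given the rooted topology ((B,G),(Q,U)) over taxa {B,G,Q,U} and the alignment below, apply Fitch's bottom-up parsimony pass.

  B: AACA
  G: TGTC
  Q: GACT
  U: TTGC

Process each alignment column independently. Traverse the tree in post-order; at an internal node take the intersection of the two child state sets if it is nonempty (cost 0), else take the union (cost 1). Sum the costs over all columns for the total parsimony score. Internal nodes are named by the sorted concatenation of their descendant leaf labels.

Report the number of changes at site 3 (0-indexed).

2

BG@0: {A} ∪ {T} = {A,T} (union, +1)
QU@0: {G} ∪ {T} = {G,T} (union, +1)
BGQU@0: {A,T} ∩ {G,T} = {T} (intersection, +0)
BG@1: {A} ∪ {G} = {A,G} (union, +1)
QU@1: {A} ∪ {T} = {A,T} (union, +1)
BGQU@1: {A,G} ∩ {A,T} = {A} (intersection, +0)
BG@2: {C} ∪ {T} = {C,T} (union, +1)
QU@2: {C} ∪ {G} = {C,G} (union, +1)
BGQU@2: {C,T} ∩ {C,G} = {C} (intersection, +0)
BG@3: {A} ∪ {C} = {A,C} (union, +1)
QU@3: {T} ∪ {C} = {C,T} (union, +1)
BGQU@3: {A,C} ∩ {C,T} = {C} (intersection, +0)
per-site changes: [2, 2, 2, 2]; total = 8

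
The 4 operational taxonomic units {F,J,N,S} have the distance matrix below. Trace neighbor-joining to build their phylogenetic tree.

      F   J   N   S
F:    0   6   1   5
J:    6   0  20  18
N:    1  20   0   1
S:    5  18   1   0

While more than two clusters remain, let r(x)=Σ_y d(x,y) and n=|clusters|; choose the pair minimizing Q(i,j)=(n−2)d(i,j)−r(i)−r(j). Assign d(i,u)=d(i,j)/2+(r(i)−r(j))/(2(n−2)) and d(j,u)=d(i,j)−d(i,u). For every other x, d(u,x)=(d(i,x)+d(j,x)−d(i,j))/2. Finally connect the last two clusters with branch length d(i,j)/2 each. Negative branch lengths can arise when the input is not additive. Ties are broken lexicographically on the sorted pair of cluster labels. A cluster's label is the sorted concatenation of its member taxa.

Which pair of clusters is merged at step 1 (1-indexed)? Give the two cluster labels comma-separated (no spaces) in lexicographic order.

F,J

1. join F+J (d=6, Q=-44) ⇒ FJ; edges |F|=-5, |J|=11
  updated: d(FJ,N)=15/2, d(FJ,S)=17/2
2. join FJ+N (d=15/2, Q=-17) ⇒ FJN; edges |FJ|=15/2, |N|=0
  updated: d(FJN,S)=1
3. join FJN+S (d=1) ⇒ FJNS; edges |FJN|=1/2, |S|=1/2
final tree: (((F:-5,J:11):15/2,N:0):1/2,S:1/2)
total length: 29/2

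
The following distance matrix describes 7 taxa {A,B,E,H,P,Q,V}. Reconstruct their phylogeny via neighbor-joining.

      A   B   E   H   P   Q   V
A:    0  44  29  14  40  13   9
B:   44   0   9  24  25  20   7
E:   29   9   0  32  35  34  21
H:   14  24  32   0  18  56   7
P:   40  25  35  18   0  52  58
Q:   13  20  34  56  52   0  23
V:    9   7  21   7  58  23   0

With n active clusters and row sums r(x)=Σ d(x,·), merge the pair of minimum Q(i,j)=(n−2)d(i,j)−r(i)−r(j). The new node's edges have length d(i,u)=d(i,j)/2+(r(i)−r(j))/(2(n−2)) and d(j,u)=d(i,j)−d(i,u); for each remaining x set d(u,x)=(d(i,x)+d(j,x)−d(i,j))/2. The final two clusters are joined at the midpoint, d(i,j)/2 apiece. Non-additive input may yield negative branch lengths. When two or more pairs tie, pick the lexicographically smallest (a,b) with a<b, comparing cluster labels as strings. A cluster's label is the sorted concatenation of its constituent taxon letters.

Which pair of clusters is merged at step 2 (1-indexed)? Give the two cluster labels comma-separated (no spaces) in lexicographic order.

iteration 1: select H,P (d=18, Q=-289); attach at lengths (13/10, 167/10); label the merged cluster HP
  updated: d(A,HP)=18, d(B,HP)=31/2, d(E,HP)=49/2, d(HP,Q)=45, d(HP,V)=47/2
iteration 2: select A,Q (d=13, Q=-196); attach at lengths (15/4, 37/4); label the merged cluster AQ
  updated: d(AQ,B)=51/2, d(AQ,E)=25, d(AQ,HP)=25, d(AQ,V)=19/2
iteration 3: select AQ,V (d=19/2, Q=-235/2); attach at lengths (35/4, 3/4); label the merged cluster AQV
  updated: d(AQV,B)=23/2, d(AQV,E)=73/4, d(AQV,HP)=39/2
iteration 4: select AQV,HP (d=39/2, Q=-279/4); attach at lengths (115/16, 197/16); label the merged cluster AHPQV
  updated: d(AHPQV,B)=15/4, d(AHPQV,E)=93/8
iteration 5: select AHPQV,B (d=15/4, Q=-195/8); attach at lengths (51/16, 9/16); label the merged cluster ABHPQV
  updated: d(ABHPQV,E)=135/16
iteration 6: select ABHPQV,E (d=135/16); attach at lengths (135/32, 135/32); label the merged cluster ABEHPQV
final tree: (((((A:15/4,Q:37/4):35/4,V:3/4):115/16,(H:13/10,P:167/10):197/16):51/16,B:9/16):135/32,E:135/32)
total length: 1155/16

A,Q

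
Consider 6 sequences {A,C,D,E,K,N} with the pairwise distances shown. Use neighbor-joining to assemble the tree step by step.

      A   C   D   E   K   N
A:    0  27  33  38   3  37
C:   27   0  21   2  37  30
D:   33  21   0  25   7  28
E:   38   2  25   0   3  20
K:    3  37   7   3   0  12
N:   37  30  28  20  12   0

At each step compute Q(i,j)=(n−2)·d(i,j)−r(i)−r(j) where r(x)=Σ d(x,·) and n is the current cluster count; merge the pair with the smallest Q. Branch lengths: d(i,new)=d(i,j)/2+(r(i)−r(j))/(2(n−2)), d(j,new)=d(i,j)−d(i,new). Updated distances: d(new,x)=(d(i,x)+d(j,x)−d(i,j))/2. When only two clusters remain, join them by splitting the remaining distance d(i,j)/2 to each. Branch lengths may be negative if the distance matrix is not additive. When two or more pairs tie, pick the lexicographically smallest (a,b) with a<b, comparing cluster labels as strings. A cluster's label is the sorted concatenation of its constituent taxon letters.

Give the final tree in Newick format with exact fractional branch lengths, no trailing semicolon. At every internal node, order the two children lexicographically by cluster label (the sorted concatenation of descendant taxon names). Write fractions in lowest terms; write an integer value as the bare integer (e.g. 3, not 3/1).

((((A:145/12,K:-109/12):135/16,D:161/16):47/16,(C:37/8,E:-21/8):171/16):213/32,N:213/32)

1. join C+E (d=2, Q=-197) ⇒ CE; edges |C|=37/8, |E|=-21/8
  updated: d(A,CE)=63/2, d(CE,D)=22, d(CE,K)=19, d(CE,N)=24
2. join A+K (d=3, Q=-273/2) ⇒ AK; edges |A|=145/12, |K|=-109/12
  updated: d(AK,CE)=95/4, d(AK,D)=37/2, d(AK,N)=23
3. join AK+D (d=37/2, Q=-387/4) ⇒ ADK; edges |AK|=135/16, |D|=161/16
  updated: d(ADK,CE)=109/8, d(ADK,N)=65/4
4. join ADK+CE (d=109/8, Q=-431/8) ⇒ ACDEK; edges |ADK|=47/16, |CE|=171/16
  updated: d(ACDEK,N)=213/16
5. join ACDEK+N (d=213/16) ⇒ ACDEKN; edges |ACDEK|=213/32, |N|=213/32
final tree: ((((A:145/12,K:-109/12):135/16,D:161/16):47/16,(C:37/8,E:-21/8):171/16):213/32,N:213/32)
total length: 807/16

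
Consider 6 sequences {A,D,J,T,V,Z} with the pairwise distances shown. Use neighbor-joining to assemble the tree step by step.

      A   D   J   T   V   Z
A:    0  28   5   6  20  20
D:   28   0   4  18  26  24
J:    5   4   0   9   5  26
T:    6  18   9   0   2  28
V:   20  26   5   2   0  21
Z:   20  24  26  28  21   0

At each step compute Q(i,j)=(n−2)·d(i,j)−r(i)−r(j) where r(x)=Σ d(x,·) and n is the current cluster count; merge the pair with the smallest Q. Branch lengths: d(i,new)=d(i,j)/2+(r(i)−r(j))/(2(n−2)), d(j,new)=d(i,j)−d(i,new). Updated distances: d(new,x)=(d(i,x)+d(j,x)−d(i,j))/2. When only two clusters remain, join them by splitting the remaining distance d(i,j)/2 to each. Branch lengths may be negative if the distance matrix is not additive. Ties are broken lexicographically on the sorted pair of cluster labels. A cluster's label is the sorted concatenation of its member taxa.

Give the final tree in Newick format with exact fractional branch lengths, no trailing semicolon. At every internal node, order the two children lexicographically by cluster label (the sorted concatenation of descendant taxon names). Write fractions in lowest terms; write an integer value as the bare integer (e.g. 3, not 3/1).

(((A:5,Z:15):5/2,(D:67/8,J:-35/8):25/4):21/8,(T:-1/2,V:5/2):21/8)

iteration 1: select D,J (d=4, Q=-133); attach at lengths (67/8, -35/8); label the merged cluster DJ
  updated: d(A,DJ)=29/2, d(DJ,T)=23/2, d(DJ,V)=27/2, d(DJ,Z)=23
iteration 2: select T,V (d=2, Q=-98); attach at lengths (-1/2, 5/2); label the merged cluster TV
  updated: d(A,TV)=12, d(DJ,TV)=23/2, d(TV,Z)=47/2
iteration 3: select A,Z (d=20, Q=-73); attach at lengths (5, 15); label the merged cluster AZ
  updated: d(AZ,DJ)=35/4, d(AZ,TV)=31/4
iteration 4: select AZ,DJ (d=35/4, Q=-28); attach at lengths (5/2, 25/4); label the merged cluster ADJZ
  updated: d(ADJZ,TV)=21/4
iteration 5: select ADJZ,TV (d=21/4); attach at lengths (21/8, 21/8); label the merged cluster ADJTVZ
final tree: (((A:5,Z:15):5/2,(D:67/8,J:-35/8):25/4):21/8,(T:-1/2,V:5/2):21/8)
total length: 40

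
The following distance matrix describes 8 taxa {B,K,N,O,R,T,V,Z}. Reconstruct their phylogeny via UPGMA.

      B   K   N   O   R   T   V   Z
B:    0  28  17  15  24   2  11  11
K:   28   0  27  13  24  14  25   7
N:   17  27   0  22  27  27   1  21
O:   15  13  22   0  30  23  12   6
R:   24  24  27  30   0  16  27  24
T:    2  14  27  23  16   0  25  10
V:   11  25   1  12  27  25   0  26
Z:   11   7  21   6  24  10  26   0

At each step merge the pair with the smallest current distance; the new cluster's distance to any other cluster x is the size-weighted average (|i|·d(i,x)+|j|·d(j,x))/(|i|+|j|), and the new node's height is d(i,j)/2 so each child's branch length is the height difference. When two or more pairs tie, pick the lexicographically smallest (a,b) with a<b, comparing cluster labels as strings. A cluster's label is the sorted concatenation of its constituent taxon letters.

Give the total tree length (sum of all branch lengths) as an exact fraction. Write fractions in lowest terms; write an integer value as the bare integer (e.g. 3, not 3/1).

iteration 1: select N,V (d=1); attach at lengths (1/2, 1/2); label the merged cluster NV
  updated: d(B,NV)=14, d(K,NV)=26, d(NV,O)=17, d(NV,R)=27, d(NV,T)=26, d(NV,Z)=47/2
iteration 2: select B,T (d=2); attach at lengths (1, 1); label the merged cluster BT
  updated: d(BT,K)=21, d(BT,NV)=20, d(BT,O)=19, d(BT,R)=20, d(BT,Z)=21/2
iteration 3: select O,Z (d=6); attach at lengths (3, 3); label the merged cluster OZ
  updated: d(BT,OZ)=59/4, d(K,OZ)=10, d(NV,OZ)=81/4, d(OZ,R)=27
iteration 4: select K,OZ (d=10); attach at lengths (5, 2); label the merged cluster KOZ
  updated: d(BT,KOZ)=101/6, d(KOZ,NV)=133/6, d(KOZ,R)=26
iteration 5: select BT,KOZ (d=101/6); attach at lengths (89/12, 41/12); label the merged cluster BKOTZ
  updated: d(BKOTZ,NV)=213/10, d(BKOTZ,R)=118/5
iteration 6: select BKOTZ,NV (d=213/10); attach at lengths (67/30, 203/20); label the merged cluster BKNOTVZ
  updated: d(BKNOTVZ,R)=172/7
iteration 7: select BKNOTVZ,R (d=172/7); attach at lengths (229/140, 86/7); label the merged cluster BKNORTVZ
final tree: ((((B:1,T:1):89/12,(K:5,(O:3,Z:3):2):41/12):67/30,(N:1/2,V:1/2):203/20):229/140,R:86/7)
total length: 11159/210

11159/210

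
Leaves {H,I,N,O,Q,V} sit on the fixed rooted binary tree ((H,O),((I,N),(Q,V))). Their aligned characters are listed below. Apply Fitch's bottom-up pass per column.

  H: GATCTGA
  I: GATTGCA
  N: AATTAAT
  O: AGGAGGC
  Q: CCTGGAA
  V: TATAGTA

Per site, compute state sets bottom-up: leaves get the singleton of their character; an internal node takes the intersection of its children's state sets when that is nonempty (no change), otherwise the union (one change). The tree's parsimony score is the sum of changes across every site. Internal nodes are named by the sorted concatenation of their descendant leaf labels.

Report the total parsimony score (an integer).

[col 0] HO: children H:{G}, O:{A} ∪→ {A,G}; cost 1
[col 0] IN: children I:{G}, N:{A} ∪→ {A,G}; cost 1
[col 0] QV: children Q:{C}, V:{T} ∪→ {C,T}; cost 1
[col 0] INQV: children IN:{A,G}, QV:{C,T} ∪→ {A,C,G,T}; cost 1
[col 0] HINOQV: children HO:{A,G}, INQV:{A,C,G,T} ∩→ {A,G}; cost 0
[col 1] HO: children H:{A}, O:{G} ∪→ {A,G}; cost 1
[col 1] IN: children I:{A}, N:{A} ∩→ {A}; cost 0
[col 1] QV: children Q:{C}, V:{A} ∪→ {A,C}; cost 1
[col 1] INQV: children IN:{A}, QV:{A,C} ∩→ {A}; cost 0
[col 1] HINOQV: children HO:{A,G}, INQV:{A} ∩→ {A}; cost 0
[col 2] HO: children H:{T}, O:{G} ∪→ {G,T}; cost 1
[col 2] IN: children I:{T}, N:{T} ∩→ {T}; cost 0
[col 2] QV: children Q:{T}, V:{T} ∩→ {T}; cost 0
[col 2] INQV: children IN:{T}, QV:{T} ∩→ {T}; cost 0
[col 2] HINOQV: children HO:{G,T}, INQV:{T} ∩→ {T}; cost 0
[col 3] HO: children H:{C}, O:{A} ∪→ {A,C}; cost 1
[col 3] IN: children I:{T}, N:{T} ∩→ {T}; cost 0
[col 3] QV: children Q:{G}, V:{A} ∪→ {A,G}; cost 1
[col 3] INQV: children IN:{T}, QV:{A,G} ∪→ {A,G,T}; cost 1
[col 3] HINOQV: children HO:{A,C}, INQV:{A,G,T} ∩→ {A}; cost 0
[col 4] HO: children H:{T}, O:{G} ∪→ {G,T}; cost 1
[col 4] IN: children I:{G}, N:{A} ∪→ {A,G}; cost 1
[col 4] QV: children Q:{G}, V:{G} ∩→ {G}; cost 0
[col 4] INQV: children IN:{A,G}, QV:{G} ∩→ {G}; cost 0
[col 4] HINOQV: children HO:{G,T}, INQV:{G} ∩→ {G}; cost 0
[col 5] HO: children H:{G}, O:{G} ∩→ {G}; cost 0
[col 5] IN: children I:{C}, N:{A} ∪→ {A,C}; cost 1
[col 5] QV: children Q:{A}, V:{T} ∪→ {A,T}; cost 1
[col 5] INQV: children IN:{A,C}, QV:{A,T} ∩→ {A}; cost 0
[col 5] HINOQV: children HO:{G}, INQV:{A} ∪→ {A,G}; cost 1
[col 6] HO: children H:{A}, O:{C} ∪→ {A,C}; cost 1
[col 6] IN: children I:{A}, N:{T} ∪→ {A,T}; cost 1
[col 6] QV: children Q:{A}, V:{A} ∩→ {A}; cost 0
[col 6] INQV: children IN:{A,T}, QV:{A} ∩→ {A}; cost 0
[col 6] HINOQV: children HO:{A,C}, INQV:{A} ∩→ {A}; cost 0
per-site changes: [4, 2, 1, 3, 2, 3, 2]; total = 17

17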